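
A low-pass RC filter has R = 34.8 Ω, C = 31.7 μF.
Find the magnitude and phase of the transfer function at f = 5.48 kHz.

Step 1 — Angular frequency: ω = 2π·5480 = 3.443e+04 rad/s.
Step 2 — Transfer function: H(jω) = 1/(1 + jωRC).
Step 3 — Denominator: 1 + jωRC = 1 + j·3.443e+04·34.8·3.17e-05 = 1 + j37.98.
Step 4 — H = 0.0006926 - j0.02631.
Step 5 — Magnitude: |H| = 0.02632 (-31.6 dB); phase: φ = -88.5°.

|H| = 0.02632 (-31.6 dB), φ = -88.5°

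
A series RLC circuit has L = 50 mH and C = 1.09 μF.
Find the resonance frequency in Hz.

Step 1 — Resonance condition Im(Z)=0 gives ω₀ = 1/√(LC).
Step 2 — ω₀ = 1/√(0.05·1.09e-06) = 4284 rad/s.
Step 3 — f₀ = ω₀/(2π) = 681.7 Hz.

f₀ = 681.7 Hz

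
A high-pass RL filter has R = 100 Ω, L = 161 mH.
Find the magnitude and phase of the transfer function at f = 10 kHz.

Step 1 — Angular frequency: ω = 2π·1e+04 = 6.283e+04 rad/s.
Step 2 — Transfer function: H(jω) = jωL/(R + jωL).
Step 3 — Numerator jωL = j·1.012e+04; denominator R + jωL = 100 + j1.012e+04.
Step 4 — H = 0.9999 + j0.009884.
Step 5 — Magnitude: |H| = 1 (-0.0 dB); phase: φ = 0.6°.

|H| = 1 (-0.0 dB), φ = 0.6°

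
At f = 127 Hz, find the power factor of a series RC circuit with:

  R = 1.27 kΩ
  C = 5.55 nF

Step 1 — Angular frequency: ω = 2π·f = 2π·127 = 798 rad/s.
Step 2 — Component impedances:
  R: Z = R = 1270 Ω
  C: Z = 1/(jωC) = -j/(ω·C) = 0 - j2.258e+05 Ω
Step 3 — Series combination: Z_total = R + C = 1270 - j2.258e+05 Ω = 2.258e+05∠-89.7° Ω.
Step 4 — Power factor: PF = cos(φ) = Re(Z)/|Z| = 1270/2.258e+05 = 0.005624.
Step 5 — Type: Im(Z) = -2.258e+05 ⇒ leading (phase φ = -89.7°).

PF = 0.005624 (leading, φ = -89.7°)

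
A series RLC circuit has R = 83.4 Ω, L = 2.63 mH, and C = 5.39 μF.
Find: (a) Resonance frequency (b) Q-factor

Step 1 — Resonance condition Im(Z)=0 gives ω₀ = 1/√(LC).
Step 2 — ω₀ = 1/√(0.00263·5.39e-06) = 8399 rad/s.
Step 3 — f₀ = ω₀/(2π) = 1337 Hz.
Step 4 — Series Q: Q = ω₀L/R = 8399·0.00263/83.4 = 0.2649.

(a) f₀ = 1337 Hz  (b) Q = 0.2649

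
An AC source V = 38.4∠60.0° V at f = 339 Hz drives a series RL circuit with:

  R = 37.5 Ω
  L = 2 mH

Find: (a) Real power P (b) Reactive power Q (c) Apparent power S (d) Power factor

Step 1 — Angular frequency: ω = 2π·f = 2π·339 = 2130 rad/s.
Step 2 — Component impedances:
  R: Z = R = 37.5 Ω
  L: Z = jωL = j·2130·0.002 = 0 + j4.26 Ω
Step 3 — Series combination: Z_total = R + L = 37.5 + j4.26 Ω = 37.74∠6.5° Ω.
Step 4 — Source phasor: V = 38.4∠60.0° V = 19.2 + j33.26 V.
Step 5 — Current: I = V / Z = 0.6049 + j0.8181 A = 1.017∠53.5° A.
Step 6 — Complex power: S = V·I* = 38.82 + j4.41 VA.
Step 7 — Real power: P = Re(S) = 38.82 W.
Step 8 — Reactive power: Q = Im(S) = 4.41 VAR.
Step 9 — Apparent power: |S| = 39.07 VA.
Step 10 — Power factor: PF = P/|S| = 0.9936 (lagging).

(a) P = 38.82 W  (b) Q = 4.41 VAR  (c) S = 39.07 VA  (d) PF = 0.9936 (lagging)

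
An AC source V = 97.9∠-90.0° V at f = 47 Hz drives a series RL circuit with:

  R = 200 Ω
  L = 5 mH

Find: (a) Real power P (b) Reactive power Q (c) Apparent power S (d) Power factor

Step 1 — Angular frequency: ω = 2π·f = 2π·47 = 295.3 rad/s.
Step 2 — Component impedances:
  R: Z = R = 200 Ω
  L: Z = jωL = j·295.3·0.005 = 0 + j1.477 Ω
Step 3 — Series combination: Z_total = R + L = 200 + j1.477 Ω = 200∠0.4° Ω.
Step 4 — Source phasor: V = 97.9∠-90.0° V = 0 - j97.9 V.
Step 5 — Current: I = V / Z = -0.003614 - j0.4895 A = 0.4895∠-90.4° A.
Step 6 — Complex power: S = V·I* = 47.92 + j0.3538 VA.
Step 7 — Real power: P = Re(S) = 47.92 W.
Step 8 — Reactive power: Q = Im(S) = 0.3538 VAR.
Step 9 — Apparent power: |S| = 47.92 VA.
Step 10 — Power factor: PF = P/|S| = 1 (lagging).

(a) P = 47.92 W  (b) Q = 0.3538 VAR  (c) S = 47.92 VA  (d) PF = 1 (lagging)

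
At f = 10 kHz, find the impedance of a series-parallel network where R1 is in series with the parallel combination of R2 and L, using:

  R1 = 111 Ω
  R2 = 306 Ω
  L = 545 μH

Step 1 — Angular frequency: ω = 2π·f = 2π·1e+04 = 6.283e+04 rad/s.
Step 2 — Component impedances:
  R1: Z = R = 111 Ω
  R2: Z = R = 306 Ω
  L: Z = jωL = j·6.283e+04·0.000545 = 0 + j34.24 Ω
Step 3 — Parallel branch: R2 || L = 1/(1/R2 + 1/L) = 3.785 + j33.82 Ω.
Step 4 — Series with R1: Z_total = R1 + (R2 || L) = 114.8 + j33.82 Ω = 119.7∠16.4° Ω.

Z = 114.8 + j33.82 Ω = 119.7∠16.4° Ω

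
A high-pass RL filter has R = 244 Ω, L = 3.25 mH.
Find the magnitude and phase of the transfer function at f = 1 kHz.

Step 1 — Angular frequency: ω = 2π·1000 = 6283 rad/s.
Step 2 — Transfer function: H(jω) = jωL/(R + jωL).
Step 3 — Numerator jωL = j·20.42; denominator R + jωL = 244 + j20.42.
Step 4 — H = 0.006955 + j0.08311.
Step 5 — Magnitude: |H| = 0.0834 (-21.6 dB); phase: φ = 85.2°.

|H| = 0.0834 (-21.6 dB), φ = 85.2°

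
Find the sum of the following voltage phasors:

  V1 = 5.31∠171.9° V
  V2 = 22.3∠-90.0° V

Step 1 — Convert each phasor to rectangular form:
  V1 = 5.31·(cos(171.9°) + j·sin(171.9°)) = -5.257 + j0.7482 V
  V2 = 22.3·(cos(-90.0°) + j·sin(-90.0°)) = 0 - j22.3 V
Step 2 — Sum components: V_total = -5.257 - j21.55 V.
Step 3 — Convert to polar: |V_total| = 22.18 V, ∠V_total = -103.7°.

V_total = 22.18∠-103.7° V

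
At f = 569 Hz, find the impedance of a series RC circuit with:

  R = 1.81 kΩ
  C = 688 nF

Step 1 — Angular frequency: ω = 2π·f = 2π·569 = 3575 rad/s.
Step 2 — Component impedances:
  R: Z = R = 1810 Ω
  C: Z = 1/(jωC) = -j/(ω·C) = 0 - j406.6 Ω
Step 3 — Series combination: Z_total = R + C = 1810 - j406.6 Ω = 1855∠-12.7° Ω.

Z = 1810 - j406.6 Ω = 1855∠-12.7° Ω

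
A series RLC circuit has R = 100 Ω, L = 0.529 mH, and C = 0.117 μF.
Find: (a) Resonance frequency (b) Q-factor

Step 1 — Resonance condition Im(Z)=0 gives ω₀ = 1/√(LC).
Step 2 — ω₀ = 1/√(0.000529·1.17e-07) = 1.271e+05 rad/s.
Step 3 — f₀ = ω₀/(2π) = 2.023e+04 Hz.
Step 4 — Series Q: Q = ω₀L/R = 1.271e+05·0.000529/100 = 0.6724.

(a) f₀ = 2.023e+04 Hz  (b) Q = 0.6724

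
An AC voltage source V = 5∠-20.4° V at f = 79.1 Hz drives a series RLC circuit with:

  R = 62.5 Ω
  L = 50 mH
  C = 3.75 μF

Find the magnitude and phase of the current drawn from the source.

Step 1 — Angular frequency: ω = 2π·f = 2π·79.1 = 497 rad/s.
Step 2 — Component impedances:
  R: Z = R = 62.5 Ω
  L: Z = jωL = j·497·0.05 = 0 + j24.85 Ω
  C: Z = 1/(jωC) = -j/(ω·C) = 0 - j536.6 Ω
Step 3 — Series combination: Z_total = R + L + C = 62.5 - j511.7 Ω = 515.5∠-83.0° Ω.
Step 4 — Source phasor: V = 5∠-20.4° V = 4.686 - j1.743 V.
Step 5 — Ohm's law: I = V / Z_total = (4.686 - j1.743) / (62.5 - j511.7) = 0.004458 + j0.008614 A.
Step 6 — Convert to polar: |I| = 0.009699 A, ∠I = 62.6°.

I = 0.009699∠62.6° A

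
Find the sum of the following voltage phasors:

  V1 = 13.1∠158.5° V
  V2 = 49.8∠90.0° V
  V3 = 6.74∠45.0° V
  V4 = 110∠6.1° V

Step 1 — Convert each phasor to rectangular form:
  V1 = 13.1·(cos(158.5°) + j·sin(158.5°)) = -12.19 + j4.801 V
  V2 = 49.8·(cos(90.0°) + j·sin(90.0°)) = 0 + j49.8 V
  V3 = 6.74·(cos(45.0°) + j·sin(45.0°)) = 4.766 + j4.766 V
  V4 = 110·(cos(6.1°) + j·sin(6.1°)) = 109.4 + j11.69 V
Step 2 — Sum components: V_total = 102 + j71.06 V.
Step 3 — Convert to polar: |V_total| = 124.3 V, ∠V_total = 34.9°.

V_total = 124.3∠34.9° V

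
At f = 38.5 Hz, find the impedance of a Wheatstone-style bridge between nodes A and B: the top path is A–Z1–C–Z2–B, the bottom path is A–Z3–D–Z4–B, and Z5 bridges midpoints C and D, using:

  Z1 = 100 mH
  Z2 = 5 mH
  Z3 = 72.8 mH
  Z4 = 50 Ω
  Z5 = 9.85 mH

Step 1 — Angular frequency: ω = 2π·f = 2π·38.5 = 241.9 rad/s.
Step 2 — Component impedances:
  Z1: Z = jωL = j·241.9·0.1 = 0 + j24.19 Ω
  Z2: Z = jωL = j·241.9·0.005 = 0 + j1.21 Ω
  Z3: Z = jωL = j·241.9·0.0728 = 0 + j17.61 Ω
  Z4: Z = R = 50 Ω
  Z5: Z = jωL = j·241.9·0.00985 = 0 + j2.383 Ω
Step 3 — Bridge requires nodal analysis (the Z5 bridge couples midpoints C and D, so the two paths cannot be reduced to a simple series/parallel combination). Setting node B to ground and injecting 1 A at node A, the 3-node admittance system at A, C, D solves to V_A = Z_AB = 0.1258 + j12.15 Ω = 12.15∠89.4° Ω.

Z = 0.1258 + j12.15 Ω = 12.15∠89.4° Ω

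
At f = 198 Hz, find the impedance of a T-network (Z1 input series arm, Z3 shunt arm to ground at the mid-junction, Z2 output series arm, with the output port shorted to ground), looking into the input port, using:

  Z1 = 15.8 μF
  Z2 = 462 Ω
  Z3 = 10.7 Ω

Step 1 — Angular frequency: ω = 2π·f = 2π·198 = 1244 rad/s.
Step 2 — Component impedances:
  Z1: Z = 1/(jωC) = -j/(ω·C) = 0 - j50.87 Ω
  Z2: Z = R = 462 Ω
  Z3: Z = R = 10.7 Ω
Step 3 — With the output port shorted to ground, the output series arm Z2 runs from the junction to ground; the shunt arm Z3 also runs from the junction to ground. They appear in parallel: Z3 || Z2 = 10.46 Ω.
Step 4 — Series with input arm Z1: Z_in = Z1 + (Z3 || Z2) = 10.46 - j50.87 Ω = 51.94∠-78.4° Ω.

Z = 10.46 - j50.87 Ω = 51.94∠-78.4° Ω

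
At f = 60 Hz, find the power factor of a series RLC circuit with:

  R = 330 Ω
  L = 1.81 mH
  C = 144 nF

Step 1 — Angular frequency: ω = 2π·f = 2π·60 = 377 rad/s.
Step 2 — Component impedances:
  R: Z = R = 330 Ω
  L: Z = jωL = j·377·0.00181 = 0 + j0.6824 Ω
  C: Z = 1/(jωC) = -j/(ω·C) = 0 - j1.842e+04 Ω
Step 3 — Series combination: Z_total = R + L + C = 330 - j1.842e+04 Ω = 1.842e+04∠-89.0° Ω.
Step 4 — Power factor: PF = cos(φ) = Re(Z)/|Z| = 330/18423 = 0.01791.
Step 5 — Type: Im(Z) = -1.842e+04 ⇒ leading (phase φ = -89.0°).

PF = 0.01791 (leading, φ = -89.0°)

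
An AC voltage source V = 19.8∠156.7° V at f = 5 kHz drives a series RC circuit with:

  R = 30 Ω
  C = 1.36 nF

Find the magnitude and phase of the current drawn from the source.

Step 1 — Angular frequency: ω = 2π·f = 2π·5000 = 3.142e+04 rad/s.
Step 2 — Component impedances:
  R: Z = R = 30 Ω
  C: Z = 1/(jωC) = -j/(ω·C) = 0 - j2.341e+04 Ω
Step 3 — Series combination: Z_total = R + C = 30 - j2.341e+04 Ω = 2.341e+04∠-89.9° Ω.
Step 4 — Source phasor: V = 19.8∠156.7° V = -18.19 + j7.832 V.
Step 5 — Ohm's law: I = V / Z_total = (-18.19 + j7.832) / (30 - j2.341e+04) = -0.0003356 - j0.0007765 A.
Step 6 — Convert to polar: |I| = 0.000846 A, ∠I = -113.4°.

I = 0.000846∠-113.4° A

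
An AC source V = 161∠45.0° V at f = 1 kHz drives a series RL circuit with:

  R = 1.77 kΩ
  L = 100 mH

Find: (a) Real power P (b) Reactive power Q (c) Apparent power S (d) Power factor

Step 1 — Angular frequency: ω = 2π·f = 2π·1000 = 6283 rad/s.
Step 2 — Component impedances:
  R: Z = R = 1770 Ω
  L: Z = jωL = j·6283·0.1 = 0 + j628.3 Ω
Step 3 — Series combination: Z_total = R + L = 1770 + j628.3 Ω = 1878∠19.5° Ω.
Step 4 — Source phasor: V = 161∠45.0° V = 113.8 + j113.8 V.
Step 5 — Current: I = V / Z = 0.0774 + j0.03684 A = 0.08572∠25.5° A.
Step 6 — Complex power: S = V·I* = 13.01 + j4.617 VA.
Step 7 — Real power: P = Re(S) = 13.01 W.
Step 8 — Reactive power: Q = Im(S) = 4.617 VAR.
Step 9 — Apparent power: |S| = 13.8 VA.
Step 10 — Power factor: PF = P/|S| = 0.9424 (lagging).

(a) P = 13.01 W  (b) Q = 4.617 VAR  (c) S = 13.8 VA  (d) PF = 0.9424 (lagging)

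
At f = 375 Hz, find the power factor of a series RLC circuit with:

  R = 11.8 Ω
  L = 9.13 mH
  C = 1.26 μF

Step 1 — Angular frequency: ω = 2π·f = 2π·375 = 2356 rad/s.
Step 2 — Component impedances:
  R: Z = R = 11.8 Ω
  L: Z = jωL = j·2356·0.00913 = 0 + j21.51 Ω
  C: Z = 1/(jωC) = -j/(ω·C) = 0 - j336.8 Ω
Step 3 — Series combination: Z_total = R + L + C = 11.8 - j315.3 Ω = 315.5∠-87.9° Ω.
Step 4 — Power factor: PF = cos(φ) = Re(Z)/|Z| = 11.8/315.5 = 0.0374.
Step 5 — Type: Im(Z) = -315.3 ⇒ leading (phase φ = -87.9°).

PF = 0.0374 (leading, φ = -87.9°)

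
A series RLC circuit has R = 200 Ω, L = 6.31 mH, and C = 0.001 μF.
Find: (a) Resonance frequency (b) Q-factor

Step 1 — Resonance condition Im(Z)=0 gives ω₀ = 1/√(LC).
Step 2 — ω₀ = 1/√(0.00631·1e-09) = 3.981e+05 rad/s.
Step 3 — f₀ = ω₀/(2π) = 6.336e+04 Hz.
Step 4 — Series Q: Q = ω₀L/R = 3.981e+05·0.00631/200 = 12.56.

(a) f₀ = 6.336e+04 Hz  (b) Q = 12.56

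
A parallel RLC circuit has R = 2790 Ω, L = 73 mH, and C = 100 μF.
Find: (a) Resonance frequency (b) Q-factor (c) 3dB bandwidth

Step 1 — Resonance: ω₀ = 1/√(LC) = 1/√(0.073·0.0001) = 370.1 rad/s.
Step 2 — f₀ = ω₀/(2π) = 58.91 Hz.
Step 3 — Parallel Q: Q = R/(ω₀L) = 2790/(370.1·0.073) = 103.3.
Step 4 — Bandwidth: Δω = ω₀/Q = 3.584 rad/s; BW = Δω/(2π) = 0.5704 Hz.

(a) f₀ = 58.91 Hz  (b) Q = 103.3  (c) BW = 0.5704 Hz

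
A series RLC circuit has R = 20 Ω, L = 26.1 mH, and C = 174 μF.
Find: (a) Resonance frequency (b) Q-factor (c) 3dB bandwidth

Step 1 — Resonance condition Im(Z)=0 gives ω₀ = 1/√(LC).
Step 2 — ω₀ = 1/√(0.0261·0.000174) = 469.3 rad/s.
Step 3 — f₀ = ω₀/(2π) = 74.68 Hz.
Step 4 — Series Q: Q = ω₀L/R = 469.3·0.0261/20 = 0.6124.
Step 5 — 3dB bandwidth: Δω = ω₀/Q = 766.3 rad/s; BW = Δω/(2π) = 122 Hz.

(a) f₀ = 74.68 Hz  (b) Q = 0.6124  (c) BW = 122 Hz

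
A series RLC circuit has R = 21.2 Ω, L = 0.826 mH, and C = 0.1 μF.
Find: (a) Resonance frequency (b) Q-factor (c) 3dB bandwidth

Step 1 — Resonance: ω₀ = 1/√(LC) = 1/√(0.000826·1e-07) = 1.1e+05 rad/s.
Step 2 — f₀ = ω₀/(2π) = 1.751e+04 Hz.
Step 3 — Series Q: Q = ω₀L/R = 1.1e+05·0.000826/21.2 = 4.287.
Step 4 — Bandwidth: Δω = ω₀/Q = 2.567e+04 rad/s; BW = Δω/(2π) = 4085 Hz.

(a) f₀ = 1.751e+04 Hz  (b) Q = 4.287  (c) BW = 4085 Hz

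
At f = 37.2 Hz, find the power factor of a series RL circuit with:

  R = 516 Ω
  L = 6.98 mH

Step 1 — Angular frequency: ω = 2π·f = 2π·37.2 = 233.7 rad/s.
Step 2 — Component impedances:
  R: Z = R = 516 Ω
  L: Z = jωL = j·233.7·0.00698 = 0 + j1.631 Ω
Step 3 — Series combination: Z_total = R + L = 516 + j1.631 Ω = 516∠0.2° Ω.
Step 4 — Power factor: PF = cos(φ) = Re(Z)/|Z| = 516/516 = 1.
Step 5 — Type: Im(Z) = 1.631 ⇒ lagging (phase φ = 0.2°).

PF = 1 (lagging, φ = 0.2°)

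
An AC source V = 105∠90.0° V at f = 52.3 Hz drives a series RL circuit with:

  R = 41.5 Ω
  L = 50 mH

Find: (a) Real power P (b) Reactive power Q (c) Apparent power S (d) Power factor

Step 1 — Angular frequency: ω = 2π·f = 2π·52.3 = 328.6 rad/s.
Step 2 — Component impedances:
  R: Z = R = 41.5 Ω
  L: Z = jωL = j·328.6·0.05 = 0 + j16.43 Ω
Step 3 — Series combination: Z_total = R + L = 41.5 + j16.43 Ω = 44.63∠21.6° Ω.
Step 4 — Source phasor: V = 105∠90.0° V = 0 + j105 V.
Step 5 — Current: I = V / Z = 0.866 + j2.187 A = 2.352∠68.4° A.
Step 6 — Complex power: S = V·I* = 229.7 + j90.93 VA.
Step 7 — Real power: P = Re(S) = 229.7 W.
Step 8 — Reactive power: Q = Im(S) = 90.93 VAR.
Step 9 — Apparent power: |S| = 247 VA.
Step 10 — Power factor: PF = P/|S| = 0.9298 (lagging).

(a) P = 229.7 W  (b) Q = 90.93 VAR  (c) S = 247 VA  (d) PF = 0.9298 (lagging)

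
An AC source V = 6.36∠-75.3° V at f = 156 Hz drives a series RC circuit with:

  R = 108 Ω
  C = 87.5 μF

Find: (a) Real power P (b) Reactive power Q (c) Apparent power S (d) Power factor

Step 1 — Angular frequency: ω = 2π·f = 2π·156 = 980.2 rad/s.
Step 2 — Component impedances:
  R: Z = R = 108 Ω
  C: Z = 1/(jωC) = -j/(ω·C) = 0 - j11.66 Ω
Step 3 — Series combination: Z_total = R + C = 108 - j11.66 Ω = 108.6∠-6.2° Ω.
Step 4 — Source phasor: V = 6.36∠-75.3° V = 1.614 - j6.152 V.
Step 5 — Current: I = V / Z = 0.02085 - j0.05471 A = 0.05855∠-69.1° A.
Step 6 — Complex power: S = V·I* = 0.3702 - j0.03997 VA.
Step 7 — Real power: P = Re(S) = 0.3702 W.
Step 8 — Reactive power: Q = Im(S) = -0.03997 VAR.
Step 9 — Apparent power: |S| = 0.3724 VA.
Step 10 — Power factor: PF = P/|S| = 0.9942 (leading).

(a) P = 0.3702 W  (b) Q = -0.03997 VAR  (c) S = 0.3724 VA  (d) PF = 0.9942 (leading)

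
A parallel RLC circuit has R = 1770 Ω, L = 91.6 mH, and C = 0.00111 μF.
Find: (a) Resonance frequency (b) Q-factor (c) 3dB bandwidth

Step 1 — Resonance: ω₀ = 1/√(LC) = 1/√(0.0916·1.11e-09) = 9.917e+04 rad/s.
Step 2 — f₀ = ω₀/(2π) = 1.578e+04 Hz.
Step 3 — Parallel Q: Q = R/(ω₀L) = 1770/(9.917e+04·0.0916) = 0.1948.
Step 4 — Bandwidth: Δω = ω₀/Q = 5.09e+05 rad/s; BW = Δω/(2π) = 8.101e+04 Hz.

(a) f₀ = 1.578e+04 Hz  (b) Q = 0.1948  (c) BW = 8.101e+04 Hz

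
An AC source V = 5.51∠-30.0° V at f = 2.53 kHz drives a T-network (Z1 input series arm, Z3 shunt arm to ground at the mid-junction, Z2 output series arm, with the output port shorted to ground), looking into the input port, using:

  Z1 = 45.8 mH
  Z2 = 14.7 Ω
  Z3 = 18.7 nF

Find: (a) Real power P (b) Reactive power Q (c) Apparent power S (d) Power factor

Step 1 — Angular frequency: ω = 2π·f = 2π·2530 = 1.59e+04 rad/s.
Step 2 — Component impedances:
  Z1: Z = jωL = j·1.59e+04·0.0458 = 0 + j728.1 Ω
  Z2: Z = R = 14.7 Ω
  Z3: Z = 1/(jωC) = -j/(ω·C) = 0 - j3364 Ω
Step 3 — With the output port shorted to ground, the output series arm Z2 runs from the junction to ground; the shunt arm Z3 also runs from the junction to ground. They appear in parallel: Z3 || Z2 = 14.7 - j0.06423 Ω.
Step 4 — Series with input arm Z1: Z_in = Z1 + (Z3 || Z2) = 14.7 + j728 Ω = 728.1∠88.8° Ω.
Step 5 — Source phasor: V = 5.51∠-30.0° V = 4.772 - j2.755 V.
Step 6 — Current: I = V / Z = -0.003651 - j0.006628 A = 0.007567∠-118.8° A.
Step 7 — Complex power: S = V·I* = 0.0008417 + j0.04169 VA.
Step 8 — Real power: P = Re(S) = 0.0008417 W.
Step 9 — Reactive power: Q = Im(S) = 0.04169 VAR.
Step 10 — Apparent power: |S| = 0.0417 VA.
Step 11 — Power factor: PF = P/|S| = 0.02019 (lagging).

(a) P = 0.0008417 W  (b) Q = 0.04169 VAR  (c) S = 0.0417 VA  (d) PF = 0.02019 (lagging)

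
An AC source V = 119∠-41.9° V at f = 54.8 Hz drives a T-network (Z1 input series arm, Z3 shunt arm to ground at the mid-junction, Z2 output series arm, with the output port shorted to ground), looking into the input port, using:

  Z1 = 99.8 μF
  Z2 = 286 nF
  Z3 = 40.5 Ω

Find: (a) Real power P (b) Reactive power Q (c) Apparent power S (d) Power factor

Step 1 — Angular frequency: ω = 2π·f = 2π·54.8 = 344.3 rad/s.
Step 2 — Component impedances:
  Z1: Z = 1/(jωC) = -j/(ω·C) = 0 - j29.1 Ω
  Z2: Z = 1/(jωC) = -j/(ω·C) = 0 - j1.015e+04 Ω
  Z3: Z = R = 40.5 Ω
Step 3 — With the output port shorted to ground, the output series arm Z2 runs from the junction to ground; the shunt arm Z3 also runs from the junction to ground. They appear in parallel: Z3 || Z2 = 40.5 - j0.1615 Ω.
Step 4 — Series with input arm Z1: Z_in = Z1 + (Z3 || Z2) = 40.5 - j29.26 Ω = 49.96∠-35.8° Ω.
Step 5 — Source phasor: V = 119∠-41.9° V = 88.57 - j79.47 V.
Step 6 — Current: I = V / Z = 2.368 - j0.251 A = 2.382∠-6.1° A.
Step 7 — Complex power: S = V·I* = 229.7 - j166 VA.
Step 8 — Real power: P = Re(S) = 229.7 W.
Step 9 — Reactive power: Q = Im(S) = -166 VAR.
Step 10 — Apparent power: |S| = 283.4 VA.
Step 11 — Power factor: PF = P/|S| = 0.8106 (leading).

(a) P = 229.7 W  (b) Q = -166 VAR  (c) S = 283.4 VA  (d) PF = 0.8106 (leading)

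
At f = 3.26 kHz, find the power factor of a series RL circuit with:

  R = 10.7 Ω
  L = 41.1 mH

Step 1 — Angular frequency: ω = 2π·f = 2π·3260 = 2.048e+04 rad/s.
Step 2 — Component impedances:
  R: Z = R = 10.7 Ω
  L: Z = jωL = j·2.048e+04·0.0411 = 0 + j841.9 Ω
Step 3 — Series combination: Z_total = R + L = 10.7 + j841.9 Ω = 841.9∠89.3° Ω.
Step 4 — Power factor: PF = cos(φ) = Re(Z)/|Z| = 10.7/841.9 = 0.01271.
Step 5 — Type: Im(Z) = 841.9 ⇒ lagging (phase φ = 89.3°).

PF = 0.01271 (lagging, φ = 89.3°)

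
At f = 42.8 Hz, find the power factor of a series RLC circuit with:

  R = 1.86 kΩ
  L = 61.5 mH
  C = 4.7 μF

Step 1 — Angular frequency: ω = 2π·f = 2π·42.8 = 268.9 rad/s.
Step 2 — Component impedances:
  R: Z = R = 1860 Ω
  L: Z = jωL = j·268.9·0.0615 = 0 + j16.54 Ω
  C: Z = 1/(jωC) = -j/(ω·C) = 0 - j791.2 Ω
Step 3 — Series combination: Z_total = R + L + C = 1860 - j774.6 Ω = 2015∠-22.6° Ω.
Step 4 — Power factor: PF = cos(φ) = Re(Z)/|Z| = 1860/2015 = 0.9231.
Step 5 — Type: Im(Z) = -774.6 ⇒ leading (phase φ = -22.6°).

PF = 0.9231 (leading, φ = -22.6°)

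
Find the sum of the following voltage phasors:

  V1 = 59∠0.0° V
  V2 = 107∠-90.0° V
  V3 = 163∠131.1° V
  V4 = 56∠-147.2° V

Step 1 — Convert each phasor to rectangular form:
  V1 = 59·(cos(0.0°) + j·sin(0.0°)) = 59 V
  V2 = 107·(cos(-90.0°) + j·sin(-90.0°)) = 0 - j107 V
  V3 = 163·(cos(131.1°) + j·sin(131.1°)) = -107.2 + j122.8 V
  V4 = 56·(cos(-147.2°) + j·sin(-147.2°)) = -47.07 - j30.34 V
Step 2 — Sum components: V_total = -95.22 - j14.5 V.
Step 3 — Convert to polar: |V_total| = 96.32 V, ∠V_total = -171.3°.

V_total = 96.32∠-171.3° V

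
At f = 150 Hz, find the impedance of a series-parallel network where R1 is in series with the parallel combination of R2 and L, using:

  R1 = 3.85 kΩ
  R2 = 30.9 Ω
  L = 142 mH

Step 1 — Angular frequency: ω = 2π·f = 2π·150 = 942.5 rad/s.
Step 2 — Component impedances:
  R1: Z = R = 3850 Ω
  R2: Z = R = 30.9 Ω
  L: Z = jωL = j·942.5·0.142 = 0 + j133.8 Ω
Step 3 — Parallel branch: R2 || L = 1/(1/R2 + 1/L) = 29.34 + j6.773 Ω.
Step 4 — Series with R1: Z_total = R1 + (R2 || L) = 3879 + j6.773 Ω = 3879∠0.1° Ω.

Z = 3879 + j6.773 Ω = 3879∠0.1° Ω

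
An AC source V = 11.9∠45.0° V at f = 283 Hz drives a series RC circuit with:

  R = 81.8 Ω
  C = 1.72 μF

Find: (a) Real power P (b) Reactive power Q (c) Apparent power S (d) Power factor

Step 1 — Angular frequency: ω = 2π·f = 2π·283 = 1778 rad/s.
Step 2 — Component impedances:
  R: Z = R = 81.8 Ω
  C: Z = 1/(jωC) = -j/(ω·C) = 0 - j327 Ω
Step 3 — Series combination: Z_total = R + C = 81.8 - j327 Ω = 337∠-76.0° Ω.
Step 4 — Source phasor: V = 11.9∠45.0° V = 8.415 + j8.415 V.
Step 5 — Current: I = V / Z = -0.01816 + j0.03028 A = 0.03531∠121.0° A.
Step 6 — Complex power: S = V·I* = 0.102 - j0.4076 VA.
Step 7 — Real power: P = Re(S) = 0.102 W.
Step 8 — Reactive power: Q = Im(S) = -0.4076 VAR.
Step 9 — Apparent power: |S| = 0.4202 VA.
Step 10 — Power factor: PF = P/|S| = 0.2427 (leading).

(a) P = 0.102 W  (b) Q = -0.4076 VAR  (c) S = 0.4202 VA  (d) PF = 0.2427 (leading)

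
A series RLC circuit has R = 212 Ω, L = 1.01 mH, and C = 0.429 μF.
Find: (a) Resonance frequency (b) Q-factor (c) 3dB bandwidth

Step 1 — Resonance condition Im(Z)=0 gives ω₀ = 1/√(LC).
Step 2 — ω₀ = 1/√(0.00101·4.29e-07) = 4.804e+04 rad/s.
Step 3 — f₀ = ω₀/(2π) = 7646 Hz.
Step 4 — Series Q: Q = ω₀L/R = 4.804e+04·0.00101/212 = 0.2289.
Step 5 — 3dB bandwidth: Δω = ω₀/Q = 2.099e+05 rad/s; BW = Δω/(2π) = 3.341e+04 Hz.

(a) f₀ = 7646 Hz  (b) Q = 0.2289  (c) BW = 3.341e+04 Hz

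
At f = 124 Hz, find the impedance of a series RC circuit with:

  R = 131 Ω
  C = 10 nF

Step 1 — Angular frequency: ω = 2π·f = 2π·124 = 779.1 rad/s.
Step 2 — Component impedances:
  R: Z = R = 131 Ω
  C: Z = 1/(jωC) = -j/(ω·C) = 0 - j1.284e+05 Ω
Step 3 — Series combination: Z_total = R + C = 131 - j1.284e+05 Ω = 1.284e+05∠-89.9° Ω.

Z = 131 - j1.284e+05 Ω = 1.284e+05∠-89.9° Ω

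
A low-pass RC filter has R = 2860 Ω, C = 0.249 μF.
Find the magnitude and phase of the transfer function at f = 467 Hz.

Step 1 — Angular frequency: ω = 2π·467 = 2934 rad/s.
Step 2 — Transfer function: H(jω) = 1/(1 + jωRC).
Step 3 — Denominator: 1 + jωRC = 1 + j·2934·2860·2.49e-07 = 1 + j2.09.
Step 4 — H = 0.1863 - j0.3894.
Step 5 — Magnitude: |H| = 0.4317 (-7.3 dB); phase: φ = -64.4°.

|H| = 0.4317 (-7.3 dB), φ = -64.4°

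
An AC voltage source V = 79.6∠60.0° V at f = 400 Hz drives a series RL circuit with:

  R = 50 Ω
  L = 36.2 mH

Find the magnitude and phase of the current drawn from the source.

Step 1 — Angular frequency: ω = 2π·f = 2π·400 = 2513 rad/s.
Step 2 — Component impedances:
  R: Z = R = 50 Ω
  L: Z = jωL = j·2513·0.0362 = 0 + j90.98 Ω
Step 3 — Series combination: Z_total = R + L = 50 + j90.98 Ω = 103.8∠61.2° Ω.
Step 4 — Source phasor: V = 79.6∠60.0° V = 39.8 + j68.94 V.
Step 5 — Ohm's law: I = V / Z_total = (39.8 + j68.94) / (50 + j90.98) = 0.7666 - j0.01617 A.
Step 6 — Convert to polar: |I| = 0.7668 A, ∠I = -1.2°.

I = 0.7668∠-1.2° A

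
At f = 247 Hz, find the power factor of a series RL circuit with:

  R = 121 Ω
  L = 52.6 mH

Step 1 — Angular frequency: ω = 2π·f = 2π·247 = 1552 rad/s.
Step 2 — Component impedances:
  R: Z = R = 121 Ω
  L: Z = jωL = j·1552·0.0526 = 0 + j81.63 Ω
Step 3 — Series combination: Z_total = R + L = 121 + j81.63 Ω = 146∠34.0° Ω.
Step 4 — Power factor: PF = cos(φ) = Re(Z)/|Z| = 121/145.96 = 0.829.
Step 5 — Type: Im(Z) = 81.63 ⇒ lagging (phase φ = 34.0°).

PF = 0.829 (lagging, φ = 34.0°)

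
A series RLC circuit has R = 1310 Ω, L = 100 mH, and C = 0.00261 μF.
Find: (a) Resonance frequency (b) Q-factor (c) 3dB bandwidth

Step 1 — Resonance condition Im(Z)=0 gives ω₀ = 1/√(LC).
Step 2 — ω₀ = 1/√(0.1·2.61e-09) = 6.19e+04 rad/s.
Step 3 — f₀ = ω₀/(2π) = 9851 Hz.
Step 4 — Series Q: Q = ω₀L/R = 6.19e+04·0.1/1310 = 4.725.
Step 5 — 3dB bandwidth: Δω = ω₀/Q = 1.31e+04 rad/s; BW = Δω/(2π) = 2085 Hz.

(a) f₀ = 9851 Hz  (b) Q = 4.725  (c) BW = 2085 Hz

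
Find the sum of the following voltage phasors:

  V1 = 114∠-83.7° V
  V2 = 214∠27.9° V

Step 1 — Convert each phasor to rectangular form:
  V1 = 114·(cos(-83.7°) + j·sin(-83.7°)) = 12.51 - j113.3 V
  V2 = 214·(cos(27.9°) + j·sin(27.9°)) = 189.1 + j100.1 V
Step 2 — Sum components: V_total = 201.6 - j13.17 V.
Step 3 — Convert to polar: |V_total| = 202.1 V, ∠V_total = -3.7°.

V_total = 202.1∠-3.7° V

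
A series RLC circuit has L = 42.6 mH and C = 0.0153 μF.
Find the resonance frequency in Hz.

Step 1 — Resonance condition Im(Z)=0 gives ω₀ = 1/√(LC).
Step 2 — ω₀ = 1/√(0.0426·1.53e-08) = 3.917e+04 rad/s.
Step 3 — f₀ = ω₀/(2π) = 6234 Hz.

f₀ = 6234 Hz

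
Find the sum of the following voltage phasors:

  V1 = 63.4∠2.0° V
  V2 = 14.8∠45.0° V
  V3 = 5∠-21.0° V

Step 1 — Convert each phasor to rectangular form:
  V1 = 63.4·(cos(2.0°) + j·sin(2.0°)) = 63.36 + j2.213 V
  V2 = 14.8·(cos(45.0°) + j·sin(45.0°)) = 10.47 + j10.47 V
  V3 = 5·(cos(-21.0°) + j·sin(-21.0°)) = 4.668 - j1.792 V
Step 2 — Sum components: V_total = 78.49 + j10.89 V.
Step 3 — Convert to polar: |V_total| = 79.25 V, ∠V_total = 7.9°.

V_total = 79.25∠7.9° V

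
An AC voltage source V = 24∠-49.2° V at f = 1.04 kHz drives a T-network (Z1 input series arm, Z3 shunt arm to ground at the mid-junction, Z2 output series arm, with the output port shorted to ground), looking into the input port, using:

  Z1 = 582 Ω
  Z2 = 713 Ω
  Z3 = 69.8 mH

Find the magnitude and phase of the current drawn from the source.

Step 1 — Angular frequency: ω = 2π·f = 2π·1040 = 6535 rad/s.
Step 2 — Component impedances:
  Z1: Z = R = 582 Ω
  Z2: Z = R = 713 Ω
  Z3: Z = jωL = j·6535·0.0698 = 0 + j456.1 Ω
Step 3 — With the output port shorted to ground, the output series arm Z2 runs from the junction to ground; the shunt arm Z3 also runs from the junction to ground. They appear in parallel: Z3 || Z2 = 207 + j323.7 Ω.
Step 4 — Series with input arm Z1: Z_in = Z1 + (Z3 || Z2) = 789 + j323.7 Ω = 852.8∠22.3° Ω.
Step 5 — Source phasor: V = 24∠-49.2° V = 15.68 - j18.17 V.
Step 6 — Ohm's law: I = V / Z_total = (15.68 - j18.17) / (789 + j323.7) = 0.008928 - j0.02669 A.
Step 7 — Convert to polar: |I| = 0.02814 A, ∠I = -71.5°.

I = 0.02814∠-71.5° A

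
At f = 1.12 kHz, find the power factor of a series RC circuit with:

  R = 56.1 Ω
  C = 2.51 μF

Step 1 — Angular frequency: ω = 2π·f = 2π·1120 = 7037 rad/s.
Step 2 — Component impedances:
  R: Z = R = 56.1 Ω
  C: Z = 1/(jωC) = -j/(ω·C) = 0 - j56.61 Ω
Step 3 — Series combination: Z_total = R + C = 56.1 - j56.61 Ω = 79.7∠-45.3° Ω.
Step 4 — Power factor: PF = cos(φ) = Re(Z)/|Z| = 56.1/79.7 = 0.7039.
Step 5 — Type: Im(Z) = -56.61 ⇒ leading (phase φ = -45.3°).

PF = 0.7039 (leading, φ = -45.3°)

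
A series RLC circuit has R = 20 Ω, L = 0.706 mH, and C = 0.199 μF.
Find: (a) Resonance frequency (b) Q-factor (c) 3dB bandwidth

Step 1 — Resonance condition Im(Z)=0 gives ω₀ = 1/√(LC).
Step 2 — ω₀ = 1/√(0.000706·1.99e-07) = 8.437e+04 rad/s.
Step 3 — f₀ = ω₀/(2π) = 1.343e+04 Hz.
Step 4 — Series Q: Q = ω₀L/R = 8.437e+04·0.000706/20 = 2.978.
Step 5 — 3dB bandwidth: Δω = ω₀/Q = 2.833e+04 rad/s; BW = Δω/(2π) = 4509 Hz.

(a) f₀ = 1.343e+04 Hz  (b) Q = 2.978  (c) BW = 4509 Hz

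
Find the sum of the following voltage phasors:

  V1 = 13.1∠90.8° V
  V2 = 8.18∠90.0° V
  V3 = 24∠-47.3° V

Step 1 — Convert each phasor to rectangular form:
  V1 = 13.1·(cos(90.8°) + j·sin(90.8°)) = -0.1829 + j13.1 V
  V2 = 8.18·(cos(90.0°) + j·sin(90.0°)) = 0 + j8.18 V
  V3 = 24·(cos(-47.3°) + j·sin(-47.3°)) = 16.28 - j17.64 V
Step 2 — Sum components: V_total = 16.09 + j3.641 V.
Step 3 — Convert to polar: |V_total| = 16.5 V, ∠V_total = 12.7°.

V_total = 16.5∠12.7° V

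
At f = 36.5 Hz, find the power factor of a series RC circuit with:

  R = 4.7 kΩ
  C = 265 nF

Step 1 — Angular frequency: ω = 2π·f = 2π·36.5 = 229.3 rad/s.
Step 2 — Component impedances:
  R: Z = R = 4700 Ω
  C: Z = 1/(jωC) = -j/(ω·C) = 0 - j1.645e+04 Ω
Step 3 — Series combination: Z_total = R + C = 4700 - j1.645e+04 Ω = 1.711e+04∠-74.1° Ω.
Step 4 — Power factor: PF = cos(φ) = Re(Z)/|Z| = 4700/1.711e+04 = 0.2747.
Step 5 — Type: Im(Z) = -1.645e+04 ⇒ leading (phase φ = -74.1°).

PF = 0.2747 (leading, φ = -74.1°)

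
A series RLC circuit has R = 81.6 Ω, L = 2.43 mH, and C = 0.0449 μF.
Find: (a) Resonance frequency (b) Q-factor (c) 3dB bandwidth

Step 1 — Resonance: ω₀ = 1/√(LC) = 1/√(0.00243·4.49e-08) = 9.574e+04 rad/s.
Step 2 — f₀ = ω₀/(2π) = 1.524e+04 Hz.
Step 3 — Series Q: Q = ω₀L/R = 9.574e+04·0.00243/81.6 = 2.851.
Step 4 — Bandwidth: Δω = ω₀/Q = 3.358e+04 rad/s; BW = Δω/(2π) = 5344 Hz.

(a) f₀ = 1.524e+04 Hz  (b) Q = 2.851  (c) BW = 5344 Hz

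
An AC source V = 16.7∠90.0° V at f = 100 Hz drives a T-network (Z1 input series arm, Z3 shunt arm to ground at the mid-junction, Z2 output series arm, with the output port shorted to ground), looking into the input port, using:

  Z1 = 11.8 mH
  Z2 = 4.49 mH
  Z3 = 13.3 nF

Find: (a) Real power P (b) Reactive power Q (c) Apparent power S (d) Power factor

Step 1 — Angular frequency: ω = 2π·f = 2π·100 = 628.3 rad/s.
Step 2 — Component impedances:
  Z1: Z = jωL = j·628.3·0.0118 = 0 + j7.414 Ω
  Z2: Z = jωL = j·628.3·0.00449 = 0 + j2.821 Ω
  Z3: Z = 1/(jωC) = -j/(ω·C) = 0 - j1.197e+05 Ω
Step 3 — With the output port shorted to ground, the output series arm Z2 runs from the junction to ground; the shunt arm Z3 also runs from the junction to ground. They appear in parallel: Z3 || Z2 = 0 + j2.821 Ω.
Step 4 — Series with input arm Z1: Z_in = Z1 + (Z3 || Z2) = 0 + j10.24 Ω = 10.24∠90.0° Ω.
Step 5 — Source phasor: V = 16.7∠90.0° V = 0 + j16.7 V.
Step 6 — Current: I = V / Z = 1.632 A = 1.632∠-0.0° A.
Step 7 — Complex power: S = V·I* = 0 + j27.25 VA.
Step 8 — Real power: P = Re(S) = 0 W.
Step 9 — Reactive power: Q = Im(S) = 27.25 VAR.
Step 10 — Apparent power: |S| = 27.25 VA.
Step 11 — Power factor: PF = P/|S| = 0 (lagging).

(a) P = 0 W  (b) Q = 27.25 VAR  (c) S = 27.25 VA  (d) PF = 0 (lagging)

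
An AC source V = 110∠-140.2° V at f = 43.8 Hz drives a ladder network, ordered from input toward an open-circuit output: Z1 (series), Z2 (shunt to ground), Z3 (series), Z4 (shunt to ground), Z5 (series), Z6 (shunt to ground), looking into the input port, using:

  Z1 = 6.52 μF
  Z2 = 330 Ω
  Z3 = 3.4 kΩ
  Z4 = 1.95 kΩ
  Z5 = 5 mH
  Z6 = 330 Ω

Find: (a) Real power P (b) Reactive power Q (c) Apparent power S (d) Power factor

Step 1 — Angular frequency: ω = 2π·f = 2π·43.8 = 275.2 rad/s.
Step 2 — Component impedances:
  Z1: Z = 1/(jωC) = -j/(ω·C) = 0 - j557.3 Ω
  Z2: Z = R = 330 Ω
  Z3: Z = R = 3400 Ω
  Z4: Z = R = 1950 Ω
  Z5: Z = jωL = j·275.2·0.005 = 0 + j1.376 Ω
  Z6: Z = R = 330 Ω
Step 3 — Ladder network (open output): work backward from the far end, alternating series and parallel combinations. Z_in = 302.9 - j557.3 Ω = 634.3∠-61.5° Ω.
Step 4 — Source phasor: V = 110∠-140.2° V = -84.51 - j70.41 V.
Step 5 — Current: I = V / Z = 0.03392 - j0.1701 A = 0.1734∠-78.7° A.
Step 6 — Complex power: S = V·I* = 9.109 - j16.76 VA.
Step 7 — Real power: P = Re(S) = 9.109 W.
Step 8 — Reactive power: Q = Im(S) = -16.76 VAR.
Step 9 — Apparent power: |S| = 19.08 VA.
Step 10 — Power factor: PF = P/|S| = 0.4775 (leading).

(a) P = 9.109 W  (b) Q = -16.76 VAR  (c) S = 19.08 VA  (d) PF = 0.4775 (leading)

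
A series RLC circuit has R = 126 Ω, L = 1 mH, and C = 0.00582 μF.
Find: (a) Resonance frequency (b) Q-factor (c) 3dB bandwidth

Step 1 — Resonance condition Im(Z)=0 gives ω₀ = 1/√(LC).
Step 2 — ω₀ = 1/√(0.001·5.82e-09) = 4.145e+05 rad/s.
Step 3 — f₀ = ω₀/(2π) = 6.597e+04 Hz.
Step 4 — Series Q: Q = ω₀L/R = 4.145e+05·0.001/126 = 3.29.
Step 5 — 3dB bandwidth: Δω = ω₀/Q = 1.26e+05 rad/s; BW = Δω/(2π) = 2.005e+04 Hz.

(a) f₀ = 6.597e+04 Hz  (b) Q = 3.29  (c) BW = 2.005e+04 Hz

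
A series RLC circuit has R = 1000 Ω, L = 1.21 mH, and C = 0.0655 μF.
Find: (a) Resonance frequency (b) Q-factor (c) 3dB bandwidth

Step 1 — Resonance condition Im(Z)=0 gives ω₀ = 1/√(LC).
Step 2 — ω₀ = 1/√(0.00121·6.55e-08) = 1.123e+05 rad/s.
Step 3 — f₀ = ω₀/(2π) = 1.788e+04 Hz.
Step 4 — Series Q: Q = ω₀L/R = 1.123e+05·0.00121/1000 = 0.1359.
Step 5 — 3dB bandwidth: Δω = ω₀/Q = 8.264e+05 rad/s; BW = Δω/(2π) = 1.315e+05 Hz.

(a) f₀ = 1.788e+04 Hz  (b) Q = 0.1359  (c) BW = 1.315e+05 Hz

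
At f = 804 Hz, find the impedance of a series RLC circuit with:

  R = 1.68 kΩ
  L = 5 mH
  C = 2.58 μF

Step 1 — Angular frequency: ω = 2π·f = 2π·804 = 5052 rad/s.
Step 2 — Component impedances:
  R: Z = R = 1680 Ω
  L: Z = jωL = j·5052·0.005 = 0 + j25.26 Ω
  C: Z = 1/(jωC) = -j/(ω·C) = 0 - j76.73 Ω
Step 3 — Series combination: Z_total = R + L + C = 1680 - j51.47 Ω = 1681∠-1.8° Ω.

Z = 1680 - j51.47 Ω = 1681∠-1.8° Ω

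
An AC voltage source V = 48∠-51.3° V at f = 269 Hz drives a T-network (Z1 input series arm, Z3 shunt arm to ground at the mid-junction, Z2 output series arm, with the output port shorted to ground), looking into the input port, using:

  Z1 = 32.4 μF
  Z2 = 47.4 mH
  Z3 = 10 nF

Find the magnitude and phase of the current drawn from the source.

Step 1 — Angular frequency: ω = 2π·f = 2π·269 = 1690 rad/s.
Step 2 — Component impedances:
  Z1: Z = 1/(jωC) = -j/(ω·C) = 0 - j18.26 Ω
  Z2: Z = jωL = j·1690·0.0474 = 0 + j80.11 Ω
  Z3: Z = 1/(jωC) = -j/(ω·C) = 0 - j5.917e+04 Ω
Step 3 — With the output port shorted to ground, the output series arm Z2 runs from the junction to ground; the shunt arm Z3 also runs from the junction to ground. They appear in parallel: Z3 || Z2 = 0 + j80.22 Ω.
Step 4 — Series with input arm Z1: Z_in = Z1 + (Z3 || Z2) = 0 + j61.96 Ω = 61.96∠90.0° Ω.
Step 5 — Source phasor: V = 48∠-51.3° V = 30.01 - j37.46 V.
Step 6 — Ohm's law: I = V / Z_total = (30.01 - j37.46) / (0 + j61.96) = -0.6046 - j0.4844 A.
Step 7 — Convert to polar: |I| = 0.7747 A, ∠I = -141.3°.

I = 0.7747∠-141.3° A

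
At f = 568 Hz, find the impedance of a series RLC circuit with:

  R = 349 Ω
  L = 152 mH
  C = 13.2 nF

Step 1 — Angular frequency: ω = 2π·f = 2π·568 = 3569 rad/s.
Step 2 — Component impedances:
  R: Z = R = 349 Ω
  L: Z = jωL = j·3569·0.152 = 0 + j542.5 Ω
  C: Z = 1/(jωC) = -j/(ω·C) = 0 - j2.123e+04 Ω
Step 3 — Series combination: Z_total = R + L + C = 349 - j2.068e+04 Ω = 2.069e+04∠-89.0° Ω.

Z = 349 - j2.068e+04 Ω = 2.069e+04∠-89.0° Ω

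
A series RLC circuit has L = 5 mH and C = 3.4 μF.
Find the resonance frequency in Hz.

Step 1 — Resonance condition Im(Z)=0 gives ω₀ = 1/√(LC).
Step 2 — ω₀ = 1/√(0.005·3.4e-06) = 7670 rad/s.
Step 3 — f₀ = ω₀/(2π) = 1221 Hz.

f₀ = 1221 Hz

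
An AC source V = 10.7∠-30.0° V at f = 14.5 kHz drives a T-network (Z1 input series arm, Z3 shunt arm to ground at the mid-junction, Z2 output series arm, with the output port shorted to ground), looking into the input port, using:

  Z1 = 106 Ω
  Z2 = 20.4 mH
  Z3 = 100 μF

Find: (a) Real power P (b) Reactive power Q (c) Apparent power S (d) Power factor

Step 1 — Angular frequency: ω = 2π·f = 2π·1.45e+04 = 9.111e+04 rad/s.
Step 2 — Component impedances:
  Z1: Z = R = 106 Ω
  Z2: Z = jωL = j·9.111e+04·0.0204 = 0 + j1859 Ω
  Z3: Z = 1/(jωC) = -j/(ω·C) = 0 - j0.1098 Ω
Step 3 — With the output port shorted to ground, the output series arm Z2 runs from the junction to ground; the shunt arm Z3 also runs from the junction to ground. They appear in parallel: Z3 || Z2 = 0 - j0.1098 Ω.
Step 4 — Series with input arm Z1: Z_in = Z1 + (Z3 || Z2) = 106 - j0.1098 Ω = 106∠-0.1° Ω.
Step 5 — Source phasor: V = 10.7∠-30.0° V = 9.266 - j5.35 V.
Step 6 — Current: I = V / Z = 0.08747 - j0.05038 A = 0.1009∠-29.9° A.
Step 7 — Complex power: S = V·I* = 1.08 - j0.001118 VA.
Step 8 — Real power: P = Re(S) = 1.08 W.
Step 9 — Reactive power: Q = Im(S) = -0.001118 VAR.
Step 10 — Apparent power: |S| = 1.08 VA.
Step 11 — Power factor: PF = P/|S| = 1 (leading).

(a) P = 1.08 W  (b) Q = -0.001118 VAR  (c) S = 1.08 VA  (d) PF = 1 (leading)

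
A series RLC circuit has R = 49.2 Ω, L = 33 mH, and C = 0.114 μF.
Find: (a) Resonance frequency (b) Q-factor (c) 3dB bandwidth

Step 1 — Resonance: ω₀ = 1/√(LC) = 1/√(0.033·1.14e-07) = 1.63e+04 rad/s.
Step 2 — f₀ = ω₀/(2π) = 2595 Hz.
Step 3 — Series Q: Q = ω₀L/R = 1.63e+04·0.033/49.2 = 10.94.
Step 4 — Bandwidth: Δω = ω₀/Q = 1491 rad/s; BW = Δω/(2π) = 237.3 Hz.

(a) f₀ = 2595 Hz  (b) Q = 10.94  (c) BW = 237.3 Hz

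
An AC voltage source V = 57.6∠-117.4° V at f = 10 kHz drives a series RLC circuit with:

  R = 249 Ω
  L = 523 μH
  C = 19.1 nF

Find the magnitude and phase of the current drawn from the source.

Step 1 — Angular frequency: ω = 2π·f = 2π·1e+04 = 6.283e+04 rad/s.
Step 2 — Component impedances:
  R: Z = R = 249 Ω
  L: Z = jωL = j·6.283e+04·0.000523 = 0 + j32.86 Ω
  C: Z = 1/(jωC) = -j/(ω·C) = 0 - j833.3 Ω
Step 3 — Series combination: Z_total = R + L + C = 249 - j800.4 Ω = 838.2∠-72.7° Ω.
Step 4 — Source phasor: V = 57.6∠-117.4° V = -26.51 - j51.14 V.
Step 5 — Ohm's law: I = V / Z_total = (-26.51 - j51.14) / (249 - j800.4) = 0.04886 - j0.04832 A.
Step 6 — Convert to polar: |I| = 0.06871 A, ∠I = -44.7°.

I = 0.06871∠-44.7° A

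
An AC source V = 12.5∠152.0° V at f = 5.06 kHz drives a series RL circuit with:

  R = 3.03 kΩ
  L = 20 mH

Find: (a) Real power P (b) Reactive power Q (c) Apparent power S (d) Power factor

Step 1 — Angular frequency: ω = 2π·f = 2π·5060 = 3.179e+04 rad/s.
Step 2 — Component impedances:
  R: Z = R = 3030 Ω
  L: Z = jωL = j·3.179e+04·0.02 = 0 + j635.9 Ω
Step 3 — Series combination: Z_total = R + L = 3030 + j635.9 Ω = 3096∠11.9° Ω.
Step 4 — Source phasor: V = 12.5∠152.0° V = -11.04 + j5.868 V.
Step 5 — Current: I = V / Z = -0.0031 + j0.002587 A = 0.004037∠140.1° A.
Step 6 — Complex power: S = V·I* = 0.04939 + j0.01037 VA.
Step 7 — Real power: P = Re(S) = 0.04939 W.
Step 8 — Reactive power: Q = Im(S) = 0.01037 VAR.
Step 9 — Apparent power: |S| = 0.05047 VA.
Step 10 — Power factor: PF = P/|S| = 0.9787 (lagging).

(a) P = 0.04939 W  (b) Q = 0.01037 VAR  (c) S = 0.05047 VA  (d) PF = 0.9787 (lagging)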